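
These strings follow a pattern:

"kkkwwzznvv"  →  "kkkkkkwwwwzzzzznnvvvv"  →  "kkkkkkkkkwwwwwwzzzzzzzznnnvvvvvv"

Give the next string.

kkkkkkkkkkkkwwwwwwwwzzzzzzzzzzznnnnvvvvvvvv

Reading off run lengths: k runs 3, 6, 9; w runs 2, 4, 6; z runs 2, 5, 8; n runs 1, 2, 3; v runs 2, 4, 6 — each is linear in n (n = 1, 2, …).
For the next term, n = 4, so the run lengths are 12, 8, 11, 4, 8.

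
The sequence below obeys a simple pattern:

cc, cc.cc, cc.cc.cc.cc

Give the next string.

cc.cc.cc.cc.cc.cc.cc.cc

Each string is two copies of the previous one joined by '.'.
So the next term is two copies of cc.cc.cc.cc with '.' between the halves.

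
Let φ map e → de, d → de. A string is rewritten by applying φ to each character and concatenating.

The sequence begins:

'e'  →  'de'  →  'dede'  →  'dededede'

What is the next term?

Expanding dededede: d→de, e→de, d→de, e→de, d→de, e→de, d→de, e→de. Concatenated: de de de de de de de de.

dededededededede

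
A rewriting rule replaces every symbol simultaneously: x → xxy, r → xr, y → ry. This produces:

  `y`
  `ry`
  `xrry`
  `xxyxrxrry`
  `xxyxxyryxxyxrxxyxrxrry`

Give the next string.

xxyxxyryxxyxxyryxrryxxyxxyryxxyxrxxyxxyryxxyxrxxyxrxrry

Replace each of the 22 characters of xxyxxyryxxyxrxxyxrxrry in place — xxy xxy ry xxy xxy ry xr ry xxy xxy ry xxy xr xxy xxy ry xxy xr xxy xr xr ry — and concatenate.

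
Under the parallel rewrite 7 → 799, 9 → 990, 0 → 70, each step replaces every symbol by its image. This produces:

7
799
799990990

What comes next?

Expanding 799990990: 7→799, 9→990, 9→990, 9→990, 9→990, 0→70, 9→990, 9→990, 0→70. Concatenated: 799 990 990 990 990 70 990 990 70.

7999909909909907099099070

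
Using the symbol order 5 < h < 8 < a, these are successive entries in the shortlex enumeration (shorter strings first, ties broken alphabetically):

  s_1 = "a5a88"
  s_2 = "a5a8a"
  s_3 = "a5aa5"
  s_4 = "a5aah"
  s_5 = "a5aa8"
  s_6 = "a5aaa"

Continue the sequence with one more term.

ah555

Find the rightmost character of a5aaa below a, bump it to the next letter, and reset everything to its right to 5.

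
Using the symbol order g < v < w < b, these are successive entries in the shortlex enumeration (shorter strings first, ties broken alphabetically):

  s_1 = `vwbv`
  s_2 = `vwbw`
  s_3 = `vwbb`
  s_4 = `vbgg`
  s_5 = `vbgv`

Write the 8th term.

vbvg

Stepping forward 3 times from vbgv: vbgv → vbgw → vbgb, then the target.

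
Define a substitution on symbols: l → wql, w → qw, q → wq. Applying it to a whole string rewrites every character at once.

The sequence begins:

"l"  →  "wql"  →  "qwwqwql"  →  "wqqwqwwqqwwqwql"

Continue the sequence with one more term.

Applying the rule to each of the 15 symbols of wqqwqwwqqwwqwql gives the pieces qw wq wq qw wq qw qw wq wq qw qw wq qw wq wql, which concatenate to the answer.

qwwqwqqwwqqwqwwqwqqwqwwqqwwqwql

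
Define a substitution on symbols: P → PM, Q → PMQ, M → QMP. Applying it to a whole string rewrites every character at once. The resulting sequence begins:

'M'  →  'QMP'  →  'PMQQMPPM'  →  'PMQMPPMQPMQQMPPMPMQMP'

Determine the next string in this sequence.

PMQMPPMQQMPPMPMQMPPMQPMQMPPMQPMQQMPPMPMQMPPMQMPPMQQMPPM

φ(PMQMPPMQPMQQMPPMPMQMP) expands symbol-by-symbol to PM QMP PMQ QMP PM PM QMP PMQ PM QMP PMQ PMQ QMP PM PM QMP PM QMP PMQ QMP PM; joining the 21 pieces gives the next term.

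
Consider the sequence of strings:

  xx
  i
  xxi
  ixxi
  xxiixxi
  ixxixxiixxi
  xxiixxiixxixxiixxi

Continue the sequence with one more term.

ixxixxiixxixxiixxiixxixxiixxi

From term 3 onward, concatenate the second-to-last term with the last: xx·i = xxi, i·xxi = ixxi, …
The next term joins ixxixxiixxi and xxiixxiixxixxiixxi.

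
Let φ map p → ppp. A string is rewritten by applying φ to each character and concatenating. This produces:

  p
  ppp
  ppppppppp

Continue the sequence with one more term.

ppppppppppppppppppppppppppp

Rewriting each symbol of ppppppppp: p→ppp, p→ppp, p→ppp, p→ppp, p→ppp, p→ppp, p→ppp, p→ppp, p→ppp, which concatenates to ppp ppp ppp ppp ppp ppp ppp ppp ppp.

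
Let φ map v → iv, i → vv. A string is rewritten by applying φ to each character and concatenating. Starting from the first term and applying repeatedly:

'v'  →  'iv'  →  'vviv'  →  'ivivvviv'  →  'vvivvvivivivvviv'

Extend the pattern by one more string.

Replace each of the 16 characters of vvivvvivivivvviv in place — iv iv vv iv iv iv vv iv vv iv vv iv iv iv vv iv — and concatenate.

ivivvvivivivvvivvvivvvivivivvviv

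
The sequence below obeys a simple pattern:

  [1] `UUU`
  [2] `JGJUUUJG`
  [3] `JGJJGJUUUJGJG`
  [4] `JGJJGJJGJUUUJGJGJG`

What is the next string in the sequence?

Each term wraps the previous one in JGJ on the left and JG on the right.
Applying this once more to JGJJGJJGJUUUJGJGJG:

JGJJGJJGJJGJUUUJGJGJGJG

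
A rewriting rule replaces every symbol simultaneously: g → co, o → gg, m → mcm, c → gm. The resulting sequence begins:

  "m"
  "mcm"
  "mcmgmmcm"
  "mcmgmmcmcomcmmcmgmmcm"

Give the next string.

mcmgmmcmcomcmmcmgmmcmgmggmcmgmmcmmcmgmmcmcomcmmcmgmmcm

Applying the rule to each of the 21 symbols of mcmgmmcmcomcmmcmgmmcm gives the pieces mcm gm mcm co mcm mcm gm mcm gm gg mcm gm mcm mcm gm mcm co mcm mcm gm mcm, which concatenate to the answer.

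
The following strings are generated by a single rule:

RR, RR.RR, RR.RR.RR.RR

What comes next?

s(k+1) = s(k)·.·s(k) — each term doubles the last with '.' between the halves.
So the next term is two copies of RR.RR.RR.RR with '.' between the halves.

RR.RR.RR.RR.RR.RR.RR.RR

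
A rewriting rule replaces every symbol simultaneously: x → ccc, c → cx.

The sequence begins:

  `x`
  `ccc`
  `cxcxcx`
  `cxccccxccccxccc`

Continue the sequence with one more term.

cxccccxcxcxcxccccxcxcxcxccccxcxcx

Replace each of the 15 characters of cxccccxccccxccc in place — cx ccc cx cx cx cx ccc cx cx cx cx ccc cx cx cx — and concatenate.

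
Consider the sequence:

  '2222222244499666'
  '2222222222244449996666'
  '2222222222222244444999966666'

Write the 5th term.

2222222222222222222244444449999996666666

Term n consists of 3n+2 2's, followed by n+1 4's, followed by n 9's, followed by n+1 6's, where the shown terms are n = 2, 3, 4.
For term 5, n = 6, so the run lengths are 20, 7, 6, 7.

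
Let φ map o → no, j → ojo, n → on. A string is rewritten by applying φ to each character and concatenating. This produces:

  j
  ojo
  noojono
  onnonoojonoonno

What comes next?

Rewriting the 15 symbols of onnonoojonoonno one by one yields no on on no on no no ojo no on no no on on no; concatenated:

noononnoonnonoojonoonnonoononno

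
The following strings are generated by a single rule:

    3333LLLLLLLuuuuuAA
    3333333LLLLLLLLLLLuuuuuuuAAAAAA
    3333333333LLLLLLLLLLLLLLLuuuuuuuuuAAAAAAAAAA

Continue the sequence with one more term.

Each string has the form 3^{3n+1} L^{4n+3} u^{2n+3} A^{4n-2} (n = 1, 2, …).
Setting n = 4 gives 13, 19, 11, 14 characters in each block.

3333333333333LLLLLLLLLLLLLLLLLLLuuuuuuuuuuuAAAAAAAAAAAAAA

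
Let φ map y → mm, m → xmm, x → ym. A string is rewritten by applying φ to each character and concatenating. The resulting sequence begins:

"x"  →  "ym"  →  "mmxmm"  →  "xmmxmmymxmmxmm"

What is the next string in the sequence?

Rewriting the 14 symbols of xmmxmmymxmmxmm one by one yields ym xmm xmm ym xmm xmm mm xmm ym xmm xmm ym xmm xmm; concatenated:

ymxmmxmmymxmmxmmmmxmmymxmmxmmymxmmxmm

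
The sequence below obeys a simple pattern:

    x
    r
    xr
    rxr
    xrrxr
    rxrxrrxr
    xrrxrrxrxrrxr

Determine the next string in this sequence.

rxrxrrxrxrrxrrxrxrrxr

Each term (from the third on) is the two preceding terms concatenated in order: term 3 = x·r = xr.
So term 8 is rxrxrrxr·xrrxrrxrxrrxr.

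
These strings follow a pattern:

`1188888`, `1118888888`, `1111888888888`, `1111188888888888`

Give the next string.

1111118888888888888

Term n consists of n 1's, followed by 2n+1 8's, where the shown terms are n = 2, 3, 4, 5.
At n = 6 the blocks have lengths 6, 13.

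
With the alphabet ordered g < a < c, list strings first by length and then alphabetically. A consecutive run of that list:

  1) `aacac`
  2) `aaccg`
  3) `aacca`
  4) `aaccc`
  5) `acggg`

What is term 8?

Continuing the enumeration 3 steps past acggg: acggg → acgga → acggc → (answer).

acgag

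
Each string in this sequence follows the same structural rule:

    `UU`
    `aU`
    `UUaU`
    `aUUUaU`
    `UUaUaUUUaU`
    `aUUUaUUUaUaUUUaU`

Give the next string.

This is a Fibonacci-style word recurrence s(k) = s(k−2)·s(k−1): e.g. UU·aU = UUaU.
Continuing: UUaUaUUUaU · aUUUaUUUaUaUUUaU gives term 7.

UUaUaUUUaUaUUUaUUUaUaUUUaU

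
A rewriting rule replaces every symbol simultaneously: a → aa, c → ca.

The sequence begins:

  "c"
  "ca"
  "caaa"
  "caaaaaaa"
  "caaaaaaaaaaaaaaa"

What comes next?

φ(caaaaaaaaaaaaaaa) expands symbol-by-symbol to ca aa aa aa aa aa aa aa aa aa aa aa aa aa aa aa; joining the 16 pieces gives the next term.

caaaaaaaaaaaaaaaaaaaaaaaaaaaaaaa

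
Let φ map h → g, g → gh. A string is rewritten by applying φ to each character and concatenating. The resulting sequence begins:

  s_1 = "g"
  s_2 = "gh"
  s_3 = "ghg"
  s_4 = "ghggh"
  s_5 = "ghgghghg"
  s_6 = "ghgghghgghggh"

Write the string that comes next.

Replace each of the 13 characters of ghgghghgghggh in place — gh g gh gh g gh g gh gh g gh gh g — and concatenate.

ghgghghgghgghghgghghg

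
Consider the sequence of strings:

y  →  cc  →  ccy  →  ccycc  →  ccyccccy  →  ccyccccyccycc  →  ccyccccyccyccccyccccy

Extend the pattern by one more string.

This is a Fibonacci-style word recurrence s(k) = s(k−1)·s(k−2): e.g. cc·y = ccy.
So term 8 is ccyccccyccyccccyccccy·ccyccccyccycc.

ccyccccyccyccccyccccyccyccccyccycc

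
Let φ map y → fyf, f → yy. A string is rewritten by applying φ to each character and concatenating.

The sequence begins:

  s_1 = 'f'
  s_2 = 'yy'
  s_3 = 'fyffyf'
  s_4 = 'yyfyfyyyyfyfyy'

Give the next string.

fyffyfyyfyfyyfyffyffyffyfyyfyfyyfyffyf

Applying the rule to each of the 14 symbols of yyfyfyyyyfyfyy gives the pieces fyf fyf yy fyf yy fyf fyf fyf fyf yy fyf yy fyf fyf, which concatenate to the answer.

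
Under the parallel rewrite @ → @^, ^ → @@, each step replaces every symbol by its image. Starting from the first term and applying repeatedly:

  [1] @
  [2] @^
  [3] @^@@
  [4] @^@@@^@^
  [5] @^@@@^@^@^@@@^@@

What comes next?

Replace each of the 16 characters of @^@@@^@^@^@@@^@@ in place — @^ @@ @^ @^ @^ @@ @^ @@ @^ @@ @^ @^ @^ @@ @^ @^ — and concatenate.

@^@@@^@^@^@@@^@@@^@@@^@^@^@@@^@^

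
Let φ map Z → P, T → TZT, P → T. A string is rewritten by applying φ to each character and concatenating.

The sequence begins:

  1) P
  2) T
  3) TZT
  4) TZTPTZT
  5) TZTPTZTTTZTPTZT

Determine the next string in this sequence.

Applying the rule to each of the 15 symbols of TZTPTZTTTZTPTZT gives the pieces TZT P TZT T TZT P TZT TZT TZT P TZT T TZT P TZT, which concatenate to the answer.

TZTPTZTTTZTPTZTTZTTZTPTZTTTZTPTZT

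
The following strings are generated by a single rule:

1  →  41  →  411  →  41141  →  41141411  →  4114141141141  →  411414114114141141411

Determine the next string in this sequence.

4114141141141411414114114141141141

This is a Fibonacci-style word recurrence s(k) = s(k−1)·s(k−2): e.g. 41·1 = 411.
Continuing: 411414114114141141411 · 4114141141141 gives term 8.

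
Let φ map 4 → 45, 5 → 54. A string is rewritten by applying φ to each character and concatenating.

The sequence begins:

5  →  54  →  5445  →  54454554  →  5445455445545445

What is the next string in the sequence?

54454554455454454554544554454554

Applying the rule to each of the 16 symbols of 5445455445545445 gives the pieces 54 45 45 54 45 54 54 45 45 54 54 45 54 45 45 54, which concatenate to the answer.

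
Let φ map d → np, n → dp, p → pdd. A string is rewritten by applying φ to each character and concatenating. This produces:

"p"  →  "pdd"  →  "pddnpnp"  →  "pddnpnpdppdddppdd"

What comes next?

Applying the rule to each of the 17 symbols of pddnpnpdppdddppdd gives the pieces pdd np np dp pdd dp pdd np pdd pdd np np np pdd pdd np np, which concatenate to the answer.

pddnpnpdppdddppddnppddpddnpnpnppddpddnpnp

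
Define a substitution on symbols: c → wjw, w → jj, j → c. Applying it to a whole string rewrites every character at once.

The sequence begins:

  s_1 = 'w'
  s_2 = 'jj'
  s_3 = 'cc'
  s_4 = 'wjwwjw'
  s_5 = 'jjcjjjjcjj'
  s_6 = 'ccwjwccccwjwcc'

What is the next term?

Replace each of the 14 characters of ccwjwccccwjwcc in place — wjw wjw jj c jj wjw wjw wjw wjw jj c jj wjw wjw — and concatenate.

wjwwjwjjcjjwjwwjwwjwwjwjjcjjwjwwjw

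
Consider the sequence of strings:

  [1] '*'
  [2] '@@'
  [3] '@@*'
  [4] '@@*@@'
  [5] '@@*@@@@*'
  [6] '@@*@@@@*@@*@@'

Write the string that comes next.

@@*@@@@*@@*@@@@*@@@@*

Each term (from the third on) is the previous term followed by the one before it: term 3 = @@·* = @@*.
So term 7 is @@*@@@@*@@*@@·@@*@@@@*.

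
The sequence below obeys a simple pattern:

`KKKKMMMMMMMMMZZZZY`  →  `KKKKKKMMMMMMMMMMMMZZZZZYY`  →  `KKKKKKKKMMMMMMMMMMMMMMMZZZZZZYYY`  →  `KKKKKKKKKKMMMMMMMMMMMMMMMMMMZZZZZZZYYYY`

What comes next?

KKKKKKKKKKKKMMMMMMMMMMMMMMMMMMMMMZZZZZZZZYYYYY

Each string has the form K^{2n} M^{3n+3} Z^{n+2} Y^{n-1}, where the shown terms are n = 2, 3, 4, 5.
Setting n = 6 gives 12, 21, 8, 5 characters in each block.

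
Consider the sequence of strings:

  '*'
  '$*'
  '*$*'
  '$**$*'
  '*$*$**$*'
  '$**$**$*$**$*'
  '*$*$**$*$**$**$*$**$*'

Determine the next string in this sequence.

$**$**$*$**$**$*$**$*$**$**$*$**$*

Each term (from the third on) is the two preceding terms concatenated in order: term 3 = *·$* = *$*.
So term 8 is $**$**$*$**$*·*$*$**$*$**$**$*$**$*.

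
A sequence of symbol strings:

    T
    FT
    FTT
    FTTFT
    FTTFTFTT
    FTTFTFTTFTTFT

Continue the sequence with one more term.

FTTFTFTTFTTFTFTTFTFTT

This is a Fibonacci-style word recurrence s(k) = s(k−1)·s(k−2): e.g. FT·T = FTT.
The next term joins FTTFTFTTFTTFT and FTTFTFTT.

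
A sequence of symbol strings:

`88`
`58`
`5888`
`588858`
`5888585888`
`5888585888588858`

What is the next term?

From term 3 onward, concatenate the last term with the second-to-last: 58·88 = 5888, 5888·58 = 588858, …
The next term joins 5888585888588858 and 5888585888.

58885858885888585888585888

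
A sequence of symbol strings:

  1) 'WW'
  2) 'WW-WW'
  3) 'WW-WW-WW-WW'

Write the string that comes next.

s(k+1) = s(k)·-·s(k) — each term doubles the last with '-' between the halves.
Doubling WW-WW-WW-WW with '-' between the halves:

WW-WW-WW-WW-WW-WW-WW-WW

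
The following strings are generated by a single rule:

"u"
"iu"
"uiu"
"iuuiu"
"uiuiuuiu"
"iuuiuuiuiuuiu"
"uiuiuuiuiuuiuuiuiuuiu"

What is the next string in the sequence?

iuuiuuiuiuuiuuiuiuuiuiuuiuuiuiuuiu

From term 3 onward, concatenate the second-to-last term with the last: u·iu = uiu, iu·uiu = iuuiu, …
Continuing: iuuiuuiuiuuiu · uiuiuuiuiuuiuuiuiuuiu gives term 8.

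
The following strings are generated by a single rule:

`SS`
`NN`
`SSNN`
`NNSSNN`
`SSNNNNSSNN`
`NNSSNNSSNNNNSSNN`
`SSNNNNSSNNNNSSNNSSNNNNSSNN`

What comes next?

NNSSNNSSNNNNSSNNSSNNNNSSNNNNSSNNSSNNNNSSNN

Each term (from the third on) is the two preceding terms concatenated in order: term 3 = SS·NN = SSNN.
Continuing: NNSSNNSSNNNNSSNN · SSNNNNSSNNNNSSNNSSNNNNSSNN gives term 8.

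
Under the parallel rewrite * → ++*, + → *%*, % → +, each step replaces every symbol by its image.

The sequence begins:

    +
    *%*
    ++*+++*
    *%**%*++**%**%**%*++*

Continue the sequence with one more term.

Applying the rule to each of the 21 symbols of *%**%*++**%**%**%*++* gives the pieces ++* + ++* ++* + ++* *%* *%* ++* ++* + ++* ++* + ++* ++* + ++* *%* *%* ++*, which concatenate to the answer.

++*+++*++*+++**%**%*++*++*+++*++*+++*++*+++**%**%*++*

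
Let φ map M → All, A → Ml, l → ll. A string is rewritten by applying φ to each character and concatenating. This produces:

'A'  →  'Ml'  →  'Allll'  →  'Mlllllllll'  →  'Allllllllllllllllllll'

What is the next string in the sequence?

Mlllllllllllllllllllllllllllllllllllllllll

Replace each of the 21 characters of Allllllllllllllllllll in place — Ml ll ll ll ll ll ll ll ll ll ll ll ll ll ll ll ll ll ll ll ll — and concatenate.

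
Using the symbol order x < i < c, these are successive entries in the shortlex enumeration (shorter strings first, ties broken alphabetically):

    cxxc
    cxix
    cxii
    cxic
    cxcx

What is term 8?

Stepping forward 3 times from cxcx: cxcx → cxci → cxcc, then the target.

cixx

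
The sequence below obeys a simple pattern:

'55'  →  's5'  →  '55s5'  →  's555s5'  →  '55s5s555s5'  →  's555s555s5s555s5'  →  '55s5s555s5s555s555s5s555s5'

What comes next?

s555s555s5s555s555s5s555s5s555s555s5s555s5

From term 3 onward, concatenate the second-to-last term with the last: 55·s5 = 55s5, s5·55s5 = s555s5, …
So term 8 is s555s555s5s555s5·55s5s555s5s555s555s5s555s5.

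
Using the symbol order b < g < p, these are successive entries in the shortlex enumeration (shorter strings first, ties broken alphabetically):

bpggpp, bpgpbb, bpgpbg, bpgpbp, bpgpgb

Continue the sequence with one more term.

bpgpgg

Treat bpgpgb as a base-3 numeral over the given alphabet and add one, carrying through any trailing p's.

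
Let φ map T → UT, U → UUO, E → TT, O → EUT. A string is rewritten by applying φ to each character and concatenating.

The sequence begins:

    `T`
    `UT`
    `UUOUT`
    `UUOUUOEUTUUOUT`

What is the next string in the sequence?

UUOUUOEUTUUOUUOEUTTTUUOUTUUOUUOEUTUUOUT

Applying the rule to each of the 14 symbols of UUOUUOEUTUUOUT gives the pieces UUO UUO EUT UUO UUO EUT TT UUO UT UUO UUO EUT UUO UT, which concatenate to the answer.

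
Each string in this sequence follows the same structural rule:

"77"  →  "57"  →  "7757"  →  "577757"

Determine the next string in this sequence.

This is a Fibonacci-style word recurrence s(k) = s(k−2)·s(k−1): e.g. 77·57 = 7757.
The next term joins 7757 and 577757.

7757577757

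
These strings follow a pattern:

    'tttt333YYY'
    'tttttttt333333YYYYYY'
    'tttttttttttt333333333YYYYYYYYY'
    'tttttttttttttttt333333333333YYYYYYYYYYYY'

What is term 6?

Each string has the form t^{4n} 3^{3n} Y^{3n} (n = 1, 2, …).
Setting n = 6 gives 24, 18, 18 characters in each block.

tttttttttttttttttttttttt333333333333333333YYYYYYYYYYYYYYYYYY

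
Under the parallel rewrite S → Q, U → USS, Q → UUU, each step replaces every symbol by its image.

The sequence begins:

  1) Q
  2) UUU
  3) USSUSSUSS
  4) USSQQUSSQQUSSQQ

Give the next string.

USSQQUUUUUUUSSQQUUUUUUUSSQQUUUUUU

Applying the rule to each of the 15 symbols of USSQQUSSQQUSSQQ gives the pieces USS Q Q UUU UUU USS Q Q UUU UUU USS Q Q UUU UUU, which concatenate to the answer.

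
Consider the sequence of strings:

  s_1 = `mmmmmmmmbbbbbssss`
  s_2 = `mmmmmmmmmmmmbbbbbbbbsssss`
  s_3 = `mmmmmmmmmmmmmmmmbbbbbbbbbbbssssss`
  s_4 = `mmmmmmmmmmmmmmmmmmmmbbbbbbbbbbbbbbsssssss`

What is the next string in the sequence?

mmmmmmmmmmmmmmmmmmmmmmmmbbbbbbbbbbbbbbbbbssssssss

The n-th term is 4n m's then 3n-1 b's then n+2 s's, where the shown terms are n = 2, 3, 4, 5.
For the next term, n = 6, so the run lengths are 24, 17, 8.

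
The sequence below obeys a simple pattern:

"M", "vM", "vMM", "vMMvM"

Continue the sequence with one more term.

From term 3 onward, concatenate the last term with the second-to-last: vM·M = vMM, vMM·vM = vMMvM, …
So term 5 is vMMvM·vMM.

vMMvMvMM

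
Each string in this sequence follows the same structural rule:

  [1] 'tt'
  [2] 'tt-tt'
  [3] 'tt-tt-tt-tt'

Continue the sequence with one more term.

tt-tt-tt-tt-tt-tt-tt-tt

Every step duplicates the string with '-' between the halves.
So the next term is two copies of tt-tt-tt-tt with '-' between the halves.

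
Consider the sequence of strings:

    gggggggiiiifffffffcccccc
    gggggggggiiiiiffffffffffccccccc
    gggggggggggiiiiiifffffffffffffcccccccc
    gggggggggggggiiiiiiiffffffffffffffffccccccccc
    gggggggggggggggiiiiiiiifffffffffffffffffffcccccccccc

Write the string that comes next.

gggggggggggggggggiiiiiiiiiffffffffffffffffffffffccccccccccc

The n-th term is 2n+1 g's then n+1 i's then 3n-2 f's then n+3 c's, where the shown terms are n = 3, 4, 5, 6, 7.
At n = 8 the blocks have lengths 17, 9, 22, 11.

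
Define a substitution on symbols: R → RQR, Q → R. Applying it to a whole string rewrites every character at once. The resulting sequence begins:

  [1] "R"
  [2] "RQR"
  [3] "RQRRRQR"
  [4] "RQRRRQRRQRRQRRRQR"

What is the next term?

RQRRRQRRQRRQRRRQRRQRRRQRRQRRRQRRQRRQRRRQR

φ(RQRRRQRRQRRQRRRQR) expands symbol-by-symbol to RQR R RQR RQR RQR R RQR RQR R RQR RQR R RQR RQR RQR R RQR; joining the 17 pieces gives the next term.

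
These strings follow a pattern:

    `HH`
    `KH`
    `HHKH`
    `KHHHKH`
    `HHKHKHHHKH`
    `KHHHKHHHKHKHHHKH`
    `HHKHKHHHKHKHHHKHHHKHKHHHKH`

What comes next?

This is a Fibonacci-style word recurrence s(k) = s(k−2)·s(k−1): e.g. HH·KH = HHKH.
The next term joins KHHHKHHHKHKHHHKH and HHKHKHHHKHKHHHKHHHKHKHHHKH.

KHHHKHHHKHKHHHKHHHKHKHHHKHKHHHKHHHKHKHHHKH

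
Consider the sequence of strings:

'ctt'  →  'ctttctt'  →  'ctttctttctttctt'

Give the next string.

s(k+1) = s(k)·t·s(k) — each term doubles the last with 't' between the halves.
Doubling ctttctttctttctt with 't' between the halves:

ctttctttctttctttctttctttctttctt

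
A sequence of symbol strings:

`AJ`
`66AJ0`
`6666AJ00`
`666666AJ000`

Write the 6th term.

Each term wraps the previous one in 66 on the left and 0 on the right.
From 666666AJ000, 2 further steps: 666666AJ000 → 66666666AJ0000 → (answer).

6666666666AJ00000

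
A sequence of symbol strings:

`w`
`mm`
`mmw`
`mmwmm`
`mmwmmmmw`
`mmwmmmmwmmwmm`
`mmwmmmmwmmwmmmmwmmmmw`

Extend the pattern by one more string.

mmwmmmmwmmwmmmmwmmmmwmmwmmmmwmmwmm

Each term (from the third on) is the previous term followed by the one before it: term 3 = mm·w = mmw.
The next term joins mmwmmmmwmmwmmmmwmmmmw and mmwmmmmwmmwmm.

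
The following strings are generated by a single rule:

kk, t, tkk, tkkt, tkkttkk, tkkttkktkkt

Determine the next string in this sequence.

tkkttkktkkttkkttkk

From term 3 onward, concatenate the last term with the second-to-last: t·kk = tkk, tkk·t = tkkt, …
Continuing: tkkttkktkkt · tkkttkk gives term 7.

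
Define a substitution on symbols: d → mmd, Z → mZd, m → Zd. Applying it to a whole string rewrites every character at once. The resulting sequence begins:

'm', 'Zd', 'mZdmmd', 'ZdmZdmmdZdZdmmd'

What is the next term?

Applying the rule to each of the 15 symbols of ZdmZdmmdZdZdmmd gives the pieces mZd mmd Zd mZd mmd Zd Zd mmd mZd mmd mZd mmd Zd Zd mmd, which concatenate to the answer.

mZdmmdZdmZdmmdZdZdmmdmZdmmdmZdmmdZdZdmmd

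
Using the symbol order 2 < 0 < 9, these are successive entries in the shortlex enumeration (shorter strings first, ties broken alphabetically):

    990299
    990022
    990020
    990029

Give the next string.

990002

The successor of 990029 increments the rightmost position that isn't already 9 and resets every position after it to 2.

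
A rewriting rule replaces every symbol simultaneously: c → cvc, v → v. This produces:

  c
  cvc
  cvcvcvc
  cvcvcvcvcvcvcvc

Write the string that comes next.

Replace each of the 15 characters of cvcvcvcvcvcvcvc in place — cvc v cvc v cvc v cvc v cvc v cvc v cvc v cvc — and concatenate.

cvcvcvcvcvcvcvcvcvcvcvcvcvcvcvc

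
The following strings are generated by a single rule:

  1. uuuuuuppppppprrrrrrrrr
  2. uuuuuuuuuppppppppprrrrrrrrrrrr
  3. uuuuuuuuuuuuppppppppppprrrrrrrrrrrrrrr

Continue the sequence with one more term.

uuuuuuuuuuuuuuuppppppppppppprrrrrrrrrrrrrrrrrr

Each string has the form u^{3n} p^{2n+3} r^{3n+3}, where the shown terms are n = 2, 3, 4.
Setting n = 5 gives 15, 13, 18 characters in each block.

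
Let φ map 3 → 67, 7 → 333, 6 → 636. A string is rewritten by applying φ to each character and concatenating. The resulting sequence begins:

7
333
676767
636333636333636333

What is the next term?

φ(636333636333636333) expands symbol-by-symbol to 636 67 636 67 67 67 636 67 636 67 67 67 636 67 636 67 67 67; joining the 18 pieces gives the next term.

636676366767676366763667676763667636676767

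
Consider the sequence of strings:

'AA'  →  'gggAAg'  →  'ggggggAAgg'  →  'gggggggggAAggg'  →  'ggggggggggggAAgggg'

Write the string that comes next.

s(k+1) = ggg·s(k)·g, so each term gains ggg as a prefix and g as a suffix.
One more step from ggggggggggggAAgggg gives the answer.

gggggggggggggggAAggggg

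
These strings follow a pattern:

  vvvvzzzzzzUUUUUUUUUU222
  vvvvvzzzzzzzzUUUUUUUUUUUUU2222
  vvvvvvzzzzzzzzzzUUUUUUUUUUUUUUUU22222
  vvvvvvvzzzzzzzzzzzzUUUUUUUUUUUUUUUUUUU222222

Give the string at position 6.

Reading off run lengths: v runs 4, 5, 6, 7; z runs 6, 8, 10, 12; U runs 10, 13, 16, 19; 2 runs 3, 4, 5, 6 — each is linear in n, where the shown terms are n = 3, 4, 5, 6.
Setting n = 8 gives 9, 16, 25, 8 characters in each block.

vvvvvvvvvzzzzzzzzzzzzzzzzUUUUUUUUUUUUUUUUUUUUUUUUU22222222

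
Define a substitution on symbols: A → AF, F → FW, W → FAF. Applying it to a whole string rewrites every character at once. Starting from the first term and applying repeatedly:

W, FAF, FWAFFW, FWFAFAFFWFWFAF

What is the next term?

Replace each of the 14 characters of FWFAFAFFWFWFAF in place — FW FAF FW AF FW AF FW FW FAF FW FAF FW AF FW — and concatenate.

FWFAFFWAFFWAFFWFWFAFFWFAFFWAFFW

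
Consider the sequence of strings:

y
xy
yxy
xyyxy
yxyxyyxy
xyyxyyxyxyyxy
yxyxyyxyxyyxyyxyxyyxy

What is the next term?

Each term (from the third on) is the two preceding terms concatenated in order: term 3 = y·xy = yxy.
So term 8 is xyyxyyxyxyyxy·yxyxyyxyxyyxyyxyxyyxy.

xyyxyyxyxyyxyyxyxyyxyxyyxyyxyxyyxy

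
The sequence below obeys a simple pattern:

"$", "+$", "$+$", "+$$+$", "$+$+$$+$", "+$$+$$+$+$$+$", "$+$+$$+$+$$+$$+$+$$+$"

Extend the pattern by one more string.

+$$+$$+$+$$+$$+$+$$+$+$$+$$+$+$$+$

This is a Fibonacci-style word recurrence s(k) = s(k−2)·s(k−1): e.g. $·+$ = $+$.
The next term joins +$$+$$+$+$$+$ and $+$+$$+$+$$+$$+$+$$+$.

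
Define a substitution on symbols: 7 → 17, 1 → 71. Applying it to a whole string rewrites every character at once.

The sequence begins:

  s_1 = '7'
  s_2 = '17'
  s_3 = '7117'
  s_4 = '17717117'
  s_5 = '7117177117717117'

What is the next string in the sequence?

17717117711717717117177117717117

Replace each of the 16 characters of 7117177117717117 in place — 17 71 71 17 71 17 17 71 71 17 17 71 17 71 71 17 — and concatenate.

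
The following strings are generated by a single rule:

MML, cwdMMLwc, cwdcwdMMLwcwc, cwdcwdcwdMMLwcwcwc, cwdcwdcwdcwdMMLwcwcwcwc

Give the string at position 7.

cwdcwdcwdcwdcwdcwdMMLwcwcwcwcwcwc

s(k+1) = cwd·s(k)·wc, so each term gains cwd as a prefix and wc as a suffix.
From cwdcwdcwdcwdMMLwcwcwcwc, 2 further steps: cwdcwdcwdcwdMMLwcwcwcwc → cwdcwdcwdcwdcwdMMLwcwcwcwcwc → (answer).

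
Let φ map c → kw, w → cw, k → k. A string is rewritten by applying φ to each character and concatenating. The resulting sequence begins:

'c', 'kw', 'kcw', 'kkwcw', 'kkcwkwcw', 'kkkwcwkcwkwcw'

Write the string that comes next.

φ(kkkwcwkcwkwcw) expands symbol-by-symbol to k k k cw kw cw k kw cw k cw kw cw; joining the 13 pieces gives the next term.

kkkcwkwcwkkwcwkcwkwcw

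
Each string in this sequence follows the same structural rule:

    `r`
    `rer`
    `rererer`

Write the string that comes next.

Every step duplicates the string with 'e' between the halves.
Doubling rererer with 'e' between the halves:

rererererererer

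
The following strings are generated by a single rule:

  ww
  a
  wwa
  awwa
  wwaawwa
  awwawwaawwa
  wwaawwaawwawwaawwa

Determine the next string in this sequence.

From term 3 onward, concatenate the second-to-last term with the last: ww·a = wwa, a·wwa = awwa, …
Continuing: awwawwaawwa · wwaawwaawwawwaawwa gives term 8.

awwawwaawwawwaawwaawwawwaawwa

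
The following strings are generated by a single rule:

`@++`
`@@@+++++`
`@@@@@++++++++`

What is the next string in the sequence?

@@@@@@@+++++++++++

Each string has the form @^{2n-1} +^{3n-1} (n = 1, 2, …).
For the next term, n = 4, so the run lengths are 7, 11.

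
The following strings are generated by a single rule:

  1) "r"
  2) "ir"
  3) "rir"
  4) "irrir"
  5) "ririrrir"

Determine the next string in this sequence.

From term 3 onward, concatenate the second-to-last term with the last: r·ir = rir, ir·rir = irrir, …
So term 6 is irrir·ririrrir.

irrirririrrir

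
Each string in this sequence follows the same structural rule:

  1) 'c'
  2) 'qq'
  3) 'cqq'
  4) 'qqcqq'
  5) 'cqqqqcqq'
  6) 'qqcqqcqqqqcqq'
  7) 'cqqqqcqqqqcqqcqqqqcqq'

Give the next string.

qqcqqcqqqqcqqcqqqqcqqqqcqqcqqqqcqq

From term 3 onward, concatenate the second-to-last term with the last: c·qq = cqq, qq·cqq = qqcqq, …
So term 8 is qqcqqcqqqqcqq·cqqqqcqqqqcqqcqqqqcqq.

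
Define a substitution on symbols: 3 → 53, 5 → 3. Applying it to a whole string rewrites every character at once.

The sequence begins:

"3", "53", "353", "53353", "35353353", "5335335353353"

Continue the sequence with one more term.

353533535335335353353

φ(5335335353353) expands symbol-by-symbol to 3 53 53 3 53 53 3 53 3 53 53 3 53; joining the 13 pieces gives the next term.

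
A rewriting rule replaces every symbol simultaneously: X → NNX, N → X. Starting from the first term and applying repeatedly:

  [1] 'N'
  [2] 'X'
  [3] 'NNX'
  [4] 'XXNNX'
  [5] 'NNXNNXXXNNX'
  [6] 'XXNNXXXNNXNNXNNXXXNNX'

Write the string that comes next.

Rewriting the 21 symbols of XXNNXXXNNXNNXNNXXXNNX one by one yields NNX NNX X X NNX NNX NNX X X NNX X X NNX X X NNX NNX NNX X X NNX; concatenated:

NNXNNXXXNNXNNXNNXXXNNXXXNNXXXNNXNNXNNXXXNNX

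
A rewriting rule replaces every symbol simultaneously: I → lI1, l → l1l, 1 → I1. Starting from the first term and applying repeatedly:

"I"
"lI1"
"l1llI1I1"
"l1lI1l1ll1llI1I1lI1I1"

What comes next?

Applying the rule to each of the 21 symbols of l1lI1l1ll1llI1I1lI1I1 gives the pieces l1l I1 l1l lI1 I1 l1l I1 l1l l1l I1 l1l l1l lI1 I1 lI1 I1 l1l lI1 I1 lI1 I1, which concatenate to the answer.

l1lI1l1llI1I1l1lI1l1ll1lI1l1ll1llI1I1lI1I1l1llI1I1lI1I1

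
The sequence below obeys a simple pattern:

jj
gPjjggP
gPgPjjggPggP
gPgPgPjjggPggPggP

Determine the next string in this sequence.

s(k+1) = gP·s(k)·ggP, so each term gains gP as a prefix and ggP as a suffix.
Applying this once more to gPgPgPjjggPggPggP:

gPgPgPgPjjggPggPggPggP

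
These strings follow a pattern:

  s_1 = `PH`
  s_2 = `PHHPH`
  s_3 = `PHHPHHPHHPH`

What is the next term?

s(k+1) = s(k)·H·s(k) — each term doubles the last with 'H' between the halves.
Doubling PHHPHHPHHPH with 'H' between the halves:

PHHPHHPHHPHHPHHPHHPHHPH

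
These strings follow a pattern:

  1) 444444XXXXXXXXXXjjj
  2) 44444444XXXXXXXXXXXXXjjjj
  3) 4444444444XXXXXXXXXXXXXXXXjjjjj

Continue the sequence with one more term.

Term n consists of 2n 4's, followed by 3n+1 X's, followed by n j's, where the shown terms are n = 3, 4, 5.
Setting n = 6 gives 12, 19, 6 characters in each block.

444444444444XXXXXXXXXXXXXXXXXXXjjjjjj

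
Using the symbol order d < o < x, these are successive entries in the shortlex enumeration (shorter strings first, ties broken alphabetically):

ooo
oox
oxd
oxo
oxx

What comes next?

xdd

Find the rightmost character of oxx below x, bump it to the next letter, and reset everything to its right to d.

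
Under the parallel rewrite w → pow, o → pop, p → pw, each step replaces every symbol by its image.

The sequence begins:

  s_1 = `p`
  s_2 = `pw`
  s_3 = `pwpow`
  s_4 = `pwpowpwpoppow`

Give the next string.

Rewriting the 13 symbols of pwpowpwpoppow one by one yields pw pow pw pop pow pw pow pw pop pw pw pop pow; concatenated:

pwpowpwpoppowpwpowpwpoppwpwpoppow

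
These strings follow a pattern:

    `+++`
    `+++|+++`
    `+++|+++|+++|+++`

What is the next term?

+++|+++|+++|+++|+++|+++|+++|+++

Each string is two copies of the previous one joined by '|'.
So the next term is two copies of +++|+++|+++|+++ with '|' between the halves.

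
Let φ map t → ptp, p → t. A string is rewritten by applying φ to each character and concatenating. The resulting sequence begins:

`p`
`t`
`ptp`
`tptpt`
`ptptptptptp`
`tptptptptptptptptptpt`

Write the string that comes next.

ptptptptptptptptptptptptptptptptptptptptptp

Replace each of the 21 characters of tptptptptptptptptptpt in place — ptp t ptp t ptp t ptp t ptp t ptp t ptp t ptp t ptp t ptp t ptp — and concatenate.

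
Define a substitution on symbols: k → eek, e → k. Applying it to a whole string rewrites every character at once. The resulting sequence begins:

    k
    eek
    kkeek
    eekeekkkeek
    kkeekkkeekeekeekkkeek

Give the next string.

Rewriting the 21 symbols of kkeekkkeekeekeekkkeek one by one yields eek eek k k eek eek eek k k eek k k eek k k eek eek eek k k eek; concatenated:

eekeekkkeekeekeekkkeekkkeekkkeekeekeekkkeek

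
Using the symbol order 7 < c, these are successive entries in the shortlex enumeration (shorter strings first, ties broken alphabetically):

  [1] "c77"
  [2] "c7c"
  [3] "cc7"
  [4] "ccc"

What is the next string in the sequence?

7777

After ccc the length-3 strings are exhausted; the first length-4 string is 4 copies of 7.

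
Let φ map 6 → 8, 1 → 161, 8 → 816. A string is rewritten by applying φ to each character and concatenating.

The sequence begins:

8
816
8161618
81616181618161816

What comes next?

Rewriting the 17 symbols of 81616181618161816 one by one yields 816 161 8 161 8 161 816 161 8 161 816 161 8 161 816 161 8; concatenated:

81616181618161816161816181616181618161618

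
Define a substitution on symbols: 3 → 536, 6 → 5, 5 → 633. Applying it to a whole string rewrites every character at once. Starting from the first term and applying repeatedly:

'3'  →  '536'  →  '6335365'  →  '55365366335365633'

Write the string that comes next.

63363353656335365553653663353656335536536

Applying the rule to each of the 17 symbols of 55365366335365633 gives the pieces 633 633 536 5 633 536 5 5 536 536 633 536 5 633 5 536 536, which concatenate to the answer.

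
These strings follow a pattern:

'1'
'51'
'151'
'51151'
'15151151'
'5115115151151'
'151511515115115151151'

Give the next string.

This is a Fibonacci-style word recurrence s(k) = s(k−2)·s(k−1): e.g. 1·51 = 151.
The next term joins 5115115151151 and 151511515115115151151.

5115115151151151511515115115151151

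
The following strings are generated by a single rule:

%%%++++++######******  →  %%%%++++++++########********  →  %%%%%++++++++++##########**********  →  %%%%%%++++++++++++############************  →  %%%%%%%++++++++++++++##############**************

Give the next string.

%%%%%%%%++++++++++++++++################****************

Term n consists of n %'s, followed by 2n +'s, followed by 2n #'s, followed by 2n *'s, where the shown terms are n = 3, 4, 5, 6, 7.
Setting n = 8 gives 8, 16, 16, 16 characters in each block.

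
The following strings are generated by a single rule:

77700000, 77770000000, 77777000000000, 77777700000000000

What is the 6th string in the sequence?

Reading off run lengths: 7 runs 3, 4, 5, 6; 0 runs 5, 7, 9, 11 — each is linear in n, where the shown terms are n = 2, 3, 4, 5.
Setting n = 7 gives 8, 15 characters in each block.

77777777000000000000000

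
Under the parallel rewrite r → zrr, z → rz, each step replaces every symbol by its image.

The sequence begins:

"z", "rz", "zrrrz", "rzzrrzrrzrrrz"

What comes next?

Replace each of the 13 characters of rzzrrzrrzrrrz in place — zrr rz rz zrr zrr rz zrr zrr rz zrr zrr zrr rz — and concatenate.

zrrrzrzzrrzrrrzzrrzrrrzzrrzrrzrrrz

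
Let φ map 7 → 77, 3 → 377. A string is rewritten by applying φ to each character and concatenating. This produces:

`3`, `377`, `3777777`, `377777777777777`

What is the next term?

Rewriting the 15 symbols of 377777777777777 one by one yields 377 77 77 77 77 77 77 77 77 77 77 77 77 77 77; concatenated:

3777777777777777777777777777777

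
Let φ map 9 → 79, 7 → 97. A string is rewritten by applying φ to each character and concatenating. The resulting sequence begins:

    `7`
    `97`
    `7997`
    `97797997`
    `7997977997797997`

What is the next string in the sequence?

φ(7997977997797997) expands symbol-by-symbol to 97 79 79 97 79 97 97 79 79 97 97 79 97 79 79 97; joining the 16 pieces gives the next term.

97797997799797797997977997797997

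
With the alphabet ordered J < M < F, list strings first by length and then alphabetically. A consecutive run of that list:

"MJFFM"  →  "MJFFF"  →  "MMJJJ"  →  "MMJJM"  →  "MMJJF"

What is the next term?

The successor of MMJJF increments the rightmost position that isn't already F and resets every position after it to J.

MMJMJ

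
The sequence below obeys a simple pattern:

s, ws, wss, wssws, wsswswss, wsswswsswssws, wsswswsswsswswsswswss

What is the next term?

This is a Fibonacci-style word recurrence s(k) = s(k−1)·s(k−2): e.g. ws·s = wss.
So term 8 is wsswswsswsswswsswswss·wsswswsswssws.

wsswswsswsswswsswswsswsswswsswssws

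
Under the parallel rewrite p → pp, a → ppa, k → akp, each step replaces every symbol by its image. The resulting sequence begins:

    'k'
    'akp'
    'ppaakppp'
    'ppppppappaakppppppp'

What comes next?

φ(ppppppappaakppppppp) expands symbol-by-symbol to pp pp pp pp pp pp ppa pp pp ppa ppa akp pp pp pp pp pp pp pp; joining the 19 pieces gives the next term.

ppppppppppppppappppppappaakppppppppppppppp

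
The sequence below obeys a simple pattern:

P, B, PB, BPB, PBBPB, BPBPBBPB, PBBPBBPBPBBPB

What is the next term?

BPBPBBPBPBBPBBPBPBBPB

This is a Fibonacci-style word recurrence s(k) = s(k−2)·s(k−1): e.g. P·B = PB.
Continuing: BPBPBBPB · PBBPBBPBPBBPB gives term 8.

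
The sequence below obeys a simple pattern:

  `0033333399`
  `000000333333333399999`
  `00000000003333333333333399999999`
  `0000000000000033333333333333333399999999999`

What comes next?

Term n consists of 4n-2 0's, followed by 4n+2 3's, followed by 3n-1 9's (n = 1, 2, …).
Setting n = 5 gives 18, 22, 14 characters in each block.

000000000000000000333333333333333333333399999999999999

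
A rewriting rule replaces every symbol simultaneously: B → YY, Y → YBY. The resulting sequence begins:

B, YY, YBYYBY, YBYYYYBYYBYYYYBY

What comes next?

YBYYYYBYYBYYBYYBYYYYBYYBYYYYBYYBYYBYYBYYYYBY

φ(YBYYYYBYYBYYYYBY) expands symbol-by-symbol to YBY YY YBY YBY YBY YBY YY YBY YBY YY YBY YBY YBY YBY YY YBY; joining the 16 pieces gives the next term.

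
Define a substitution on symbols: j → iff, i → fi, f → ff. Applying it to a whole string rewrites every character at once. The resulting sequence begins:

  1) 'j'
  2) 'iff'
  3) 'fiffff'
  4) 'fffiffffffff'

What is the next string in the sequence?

Expanding fffiffffffff: f→ff, f→ff, f→ff, i→fi, f→ff, f→ff, f→ff, f→ff, f→ff, f→ff, f→ff, f→ff. Concatenated: ff ff ff fi ff ff ff ff ff ff ff ff.

fffffffiffffffffffffffff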